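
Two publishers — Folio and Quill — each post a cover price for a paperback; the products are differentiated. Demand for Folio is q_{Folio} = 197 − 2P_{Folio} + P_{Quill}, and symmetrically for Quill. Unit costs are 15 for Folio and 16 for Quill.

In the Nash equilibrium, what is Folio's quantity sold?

121.6

Folio's profit: π = (P_{Folio} − 15)(197 − 2P_{Folio} + P_{Quill}).
∂π/∂P_{Folio} = 227 − 4P_{Folio} + P_{Quill} = 0 ⇒ P_{Folio} = 56.75 + 0.25P_{Quill}.
Similarly P_{Quill} = 57.25 + 0.25P_{Folio}.
Plugging P_{Quill} into Folio's best response: P_{Folio} = 56.75 + 0.25(57.25 + 0.25P_{Folio}) ⇒ 0.9375P_{Folio} = 71.0625, so P_{Folio} = 75.8.
Then P_{Quill} = 57.25 + 0.25·75.8 = 76.2.
q_{Folio} = 197 − 2·75.8 + 76.2 = 121.6.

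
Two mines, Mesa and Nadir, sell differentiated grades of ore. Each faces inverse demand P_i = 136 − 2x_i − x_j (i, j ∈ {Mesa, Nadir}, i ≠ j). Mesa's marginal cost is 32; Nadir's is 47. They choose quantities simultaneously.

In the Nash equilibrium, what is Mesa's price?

75.6

Mine Mesa's profit: π = x_{Mesa}(136 − 2x_{Mesa} − x_{Nadir}) − 32x_{Mesa}.
∂π/∂x_{Mesa} = 104 − 4x_{Mesa} − x_{Nadir} = 0 ⇒ x_{Mesa} = 26 − 0.25x_{Nadir}.
Similarly x_{Nadir} = 22.25 − 0.25x_{Mesa}.
Substituting the second reaction function into the first: x_{Mesa} = 26 − 0.25(22.25 − 0.25x_{Mesa}), which gives 0.9375x_{Mesa} = 20.4375 ⇒ x_{Mesa} = 21.8.
Then x_{Nadir} = 22.25 − 0.25·21.8 = 16.8.
P_{Mesa} = 136 − 2·21.8 − 16.8 = 75.6.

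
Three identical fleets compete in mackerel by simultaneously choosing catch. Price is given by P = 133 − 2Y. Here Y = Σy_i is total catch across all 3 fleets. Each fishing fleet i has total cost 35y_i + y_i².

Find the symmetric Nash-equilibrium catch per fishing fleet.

A representative fishing fleet's profit is π_i = y_i(133 − 2Y) − 35y_i − y_i², with Y = y_i + Σ_{j≠i} y_j.
First-order condition: 98 − 6y_i − 2Σ_{j≠i} y_j = 0.
With identical fishing fleets, set every y_j = y: then 98 − 6y − 4y = 0, i.e. y = 98/10 = 9.8.

9.8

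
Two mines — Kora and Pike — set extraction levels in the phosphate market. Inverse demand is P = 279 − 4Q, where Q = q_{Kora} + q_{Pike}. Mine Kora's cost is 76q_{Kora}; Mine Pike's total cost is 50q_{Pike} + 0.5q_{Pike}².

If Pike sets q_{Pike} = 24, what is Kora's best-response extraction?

13.375

Mine Kora's profit: π = q_{Kora}(279 − 4(q_{Kora} + q_{Pike})) − 76q_{Kora}.
∂π/∂q_{Kora} = 203 − 8q_{Kora} − 4q_{Pike} = 0, so q_{Kora} = 25.375 − 0.5q_{Pike}.
At q_{Pike} = 24: q_{Kora} = 25.375 − 0.5·24 = 13.375.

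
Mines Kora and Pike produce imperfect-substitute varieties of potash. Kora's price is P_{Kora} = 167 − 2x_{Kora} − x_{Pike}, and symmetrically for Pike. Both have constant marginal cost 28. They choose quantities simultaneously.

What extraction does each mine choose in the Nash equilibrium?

27.8

Mine Kora's profit: π = x_{Kora}(167 − 2x_{Kora} − x_{Pike}) − 28x_{Kora}.
∂π/∂x_{Kora} = 139 − 4x_{Kora} − x_{Pike} = 0 ⇒ x_{Kora} = 34.75 − 0.25x_{Pike}.
The game is symmetric, so in equilibrium x_{Pike} = x_{Kora}: the reaction function gives 1.25x_{Kora} = 34.75, hence x_{Kora} = 27.8.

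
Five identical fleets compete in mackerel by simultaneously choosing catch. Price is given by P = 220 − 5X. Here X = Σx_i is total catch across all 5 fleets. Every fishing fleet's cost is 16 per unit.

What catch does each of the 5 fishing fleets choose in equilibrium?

6.8

A representative fishing fleet's profit is π_i = x_i(220 − 5X) − 16x_i, with X = x_i + Σ_{j≠i} x_j.
First-order condition: 204 − 10x_i − 5Σ_{j≠i} x_j = 0.
Imposing symmetry (x_j = x for all j) turns Σ_{j≠i} x_j into 4x, so 204 = 30x and x = 6.8.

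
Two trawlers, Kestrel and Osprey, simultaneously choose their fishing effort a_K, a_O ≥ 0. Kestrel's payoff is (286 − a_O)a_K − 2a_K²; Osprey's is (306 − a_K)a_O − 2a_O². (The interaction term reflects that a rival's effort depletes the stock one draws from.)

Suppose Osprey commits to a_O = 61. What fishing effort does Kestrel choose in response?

Expanding Kestrel's payoff: 286a_K − a_Oa_K − 2a_K².
∂π/∂a_K = 286 − a_O − 4a_K = 0, so a_K = 71.5 − 0.25a_O.
At a_O = 61: a_K = 71.5 − 0.25·61 = 56.25.

56.25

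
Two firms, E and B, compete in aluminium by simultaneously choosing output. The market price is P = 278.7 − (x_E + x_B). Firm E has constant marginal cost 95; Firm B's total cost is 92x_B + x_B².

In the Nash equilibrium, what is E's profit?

Firm E's profit: π = x_E(278.7 − (x_E + x_B)) − 95x_E.
∂π/∂x_E = 183.7 − 2x_E − x_B = 0, so x_E = 91.85 − 0.5x_B.
For B: ∂π/∂x_B = 186.7 − 4x_B − x_E = 0 ⇒ x_B = 46.675 − 0.25x_E.
Solving the two reaction functions simultaneously: (1 − (−0.5)(−0.25))x_E = 91.85 − 0.5·46.675, so 0.875x_E = 68.5125 and x_E = 78.3.
Then x_B = 46.675 − 0.25·78.3 = 27.1.
Price P = 278.7 − 105.4 = 173.3.
E's profit: (173.3 − 95)·78.3 = 6130.89.

6130.89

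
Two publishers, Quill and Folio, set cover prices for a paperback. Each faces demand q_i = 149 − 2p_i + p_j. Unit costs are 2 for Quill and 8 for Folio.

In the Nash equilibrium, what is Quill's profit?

Quill's profit: π = (p_{Quill} − 2)(149 − 2p_{Quill} + p_{Folio}).
∂π/∂p_{Quill} = 153 − 4p_{Quill} + p_{Folio} = 0 ⇒ p_{Quill} = 38.25 + 0.25p_{Folio}.
Similarly p_{Folio} = 41.25 + 0.25p_{Quill}.
Solving the two reaction functions simultaneously: (1 − (0.25)(0.25))p_{Quill} = 38.25 + 0.25·41.25, so 0.9375p_{Quill} = 48.5625 and p_{Quill} = 51.8.
Then p_{Folio} = 41.25 + 0.25·51.8 = 54.2.
q_{Quill} = 149 − 2·51.8 + 54.2 = 99.6.
Profit = (51.8 − 2)·99.6 = 4960.08.

4960.08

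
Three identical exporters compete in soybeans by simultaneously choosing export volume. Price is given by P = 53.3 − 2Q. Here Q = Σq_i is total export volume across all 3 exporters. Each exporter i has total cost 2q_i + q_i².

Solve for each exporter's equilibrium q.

A representative exporter's profit is π_i = q_i(53.3 − 2Q) − 2q_i − q_i², with Q = q_i + Σ_{j≠i} q_j.
First-order condition: 51.3 − 6q_i − 2Σ_{j≠i} q_j = 0.
Imposing symmetry (q_j = q for all j) turns Σ_{j≠i} q_j into 2q, so 51.3 = 10q and q = 5.13.

5.13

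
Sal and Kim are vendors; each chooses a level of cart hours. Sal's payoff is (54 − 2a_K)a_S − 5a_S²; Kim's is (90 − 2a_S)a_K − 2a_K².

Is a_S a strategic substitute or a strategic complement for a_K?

strategic substitutes

Expanding Sal's payoff: 54a_S − 2a_Ka_S − 5a_S².
∂π/∂a_S = 54 − 2a_K − 10a_S = 0, so a_S = 5.4 − 0.2a_K.
The best-response slope da_S/da_K = −0.2 < 0: the reaction function is downward-sloping, so the choices are strategic substitutes.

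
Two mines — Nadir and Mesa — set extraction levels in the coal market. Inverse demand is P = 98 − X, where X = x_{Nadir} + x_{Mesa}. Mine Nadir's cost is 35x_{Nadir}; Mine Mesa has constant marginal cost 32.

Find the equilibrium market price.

Mine Nadir's profit: π = x_{Nadir}(98 − (x_{Nadir} + x_{Mesa})) − 35x_{Nadir}.
∂π/∂x_{Nadir} = 63 − 2x_{Nadir} − x_{Mesa} = 0, so x_{Nadir} = 31.5 − 0.5x_{Mesa}.
By the same steps for Mesa: x_{Mesa} = 33 − 0.5x_{Nadir}.
Solving the two reaction functions simultaneously: (1 − (−0.5)(−0.5))x_{Nadir} = 31.5 − 0.5·33, so 0.75x_{Nadir} = 15 and x_{Nadir} = 20.
Then x_{Mesa} = 33 − 0.5·20 = 23.
Equilibrium price: P = 98 − 43 = 55.

55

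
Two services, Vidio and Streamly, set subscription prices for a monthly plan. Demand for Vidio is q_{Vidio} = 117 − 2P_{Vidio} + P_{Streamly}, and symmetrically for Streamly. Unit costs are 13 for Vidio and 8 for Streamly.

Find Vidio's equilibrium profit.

Vidio's profit: π = (P_{Vidio} − 13)(117 − 2P_{Vidio} + P_{Streamly}).
∂π/∂P_{Vidio} = 143 − 4P_{Vidio} + P_{Streamly} = 0 ⇒ P_{Vidio} = 35.75 + 0.25P_{Streamly}.
Similarly P_{Streamly} = 33.25 + 0.25P_{Vidio}.
Plugging P_{Streamly} into Vidio's best response: P_{Vidio} = 35.75 + 0.25(33.25 + 0.25P_{Vidio}) ⇒ 0.9375P_{Vidio} = 44.0625, so P_{Vidio} = 47.
Then P_{Streamly} = 33.25 + 0.25·47 = 45.
q_{Vidio} = 117 − 2·47 + 45 = 68.
Profit = (47 − 13)·68 = 2312.

2312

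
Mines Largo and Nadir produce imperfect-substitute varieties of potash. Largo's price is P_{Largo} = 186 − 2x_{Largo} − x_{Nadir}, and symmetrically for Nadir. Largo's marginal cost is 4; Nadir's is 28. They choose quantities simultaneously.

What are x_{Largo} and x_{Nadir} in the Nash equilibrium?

Mine Largo's profit: π = x_{Largo}(186 − 2x_{Largo} − x_{Nadir}) − 4x_{Largo}.
∂π/∂x_{Largo} = 182 − 4x_{Largo} − x_{Nadir} = 0 ⇒ x_{Largo} = 45.5 − 0.25x_{Nadir}.
Similarly x_{Nadir} = 39.5 − 0.25x_{Largo}.
Solving the two reaction functions simultaneously: (1 − (−0.25)(−0.25))x_{Largo} = 45.5 − 0.25·39.5, so 0.9375x_{Largo} = 35.625 and x_{Largo} = 38.
Then x_{Nadir} = 39.5 − 0.25·38 = 30.

38, 30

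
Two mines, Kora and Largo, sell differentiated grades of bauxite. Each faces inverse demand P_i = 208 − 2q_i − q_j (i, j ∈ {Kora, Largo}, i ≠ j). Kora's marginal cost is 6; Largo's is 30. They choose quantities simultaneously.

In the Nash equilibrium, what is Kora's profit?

3528

Mine Kora's profit: π = q_{Kora}(208 − 2q_{Kora} − q_{Largo}) − 6q_{Kora}.
∂π/∂q_{Kora} = 202 − 4q_{Kora} − q_{Largo} = 0 ⇒ q_{Kora} = 50.5 − 0.25q_{Largo}.
Similarly q_{Largo} = 44.5 − 0.25q_{Kora}.
Plugging q_{Largo} into Kora's best response: q_{Kora} = 50.5 − 0.25(44.5 − 0.25q_{Kora}) ⇒ 0.9375q_{Kora} = 39.375, so q_{Kora} = 42.
Then q_{Largo} = 44.5 − 0.25·42 = 34.
P_{Kora} = 208 − 2·42 − 34 = 90.
Profit = (90 − 6)·42 = 3528.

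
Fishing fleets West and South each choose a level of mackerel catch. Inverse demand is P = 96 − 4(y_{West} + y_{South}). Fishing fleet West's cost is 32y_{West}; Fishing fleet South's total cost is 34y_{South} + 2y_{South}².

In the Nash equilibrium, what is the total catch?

Fishing fleet West's profit: π = y_{West}(96 − 4(y_{West} + y_{South})) − 32y_{West}.
∂π/∂y_{West} = 64 − 8y_{West} − 4y_{South} = 0, so y_{West} = 8 − 0.5y_{South}.
For South: ∂π/∂y_{South} = 62 − 12y_{South} − 4y_{West} = 0 ⇒ y_{South} = 31/6 − (1/3)y_{West}.
Substituting the second reaction function into the first: y_{West} = 8 − 0.5(31/6 − (1/3)y_{West}), which gives (5/6)y_{West} = 65/12 ⇒ y_{West} = 6.5.
Then y_{South} = 31/6 − (1/3)·6.5 = 3.
Total catch: 6.5 + 3 = 9.5.

9.5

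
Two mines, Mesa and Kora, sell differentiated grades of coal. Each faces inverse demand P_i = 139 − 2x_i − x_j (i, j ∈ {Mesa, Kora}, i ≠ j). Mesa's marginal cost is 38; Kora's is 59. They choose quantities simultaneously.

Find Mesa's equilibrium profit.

933.12

Mine Mesa's profit: π = x_{Mesa}(139 − 2x_{Mesa} − x_{Kora}) − 38x_{Mesa}.
∂π/∂x_{Mesa} = 101 − 4x_{Mesa} − x_{Kora} = 0 ⇒ x_{Mesa} = 25.25 − 0.25x_{Kora}.
Similarly x_{Kora} = 20 − 0.25x_{Mesa}.
Substituting the second reaction function into the first: x_{Mesa} = 25.25 − 0.25(20 − 0.25x_{Mesa}), which gives 0.9375x_{Mesa} = 20.25 ⇒ x_{Mesa} = 21.6.
Then x_{Kora} = 20 − 0.25·21.6 = 14.6.
P_{Mesa} = 139 − 2·21.6 − 14.6 = 81.2.
Profit = (81.2 − 38)·21.6 = 933.12.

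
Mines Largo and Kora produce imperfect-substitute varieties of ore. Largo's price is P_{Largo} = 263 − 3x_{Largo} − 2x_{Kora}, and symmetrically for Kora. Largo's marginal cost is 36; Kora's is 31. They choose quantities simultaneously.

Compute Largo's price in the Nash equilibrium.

Mine Largo's profit: π = x_{Largo}(263 − 3x_{Largo} − 2x_{Kora}) − 36x_{Largo}.
∂π/∂x_{Largo} = 227 − 6x_{Largo} − 2x_{Kora} = 0 ⇒ x_{Largo} = 227/6 − (1/3)x_{Kora}.
Similarly x_{Kora} = 116/3 − (1/3)x_{Largo}.
Plugging x_{Kora} into Largo's best response: x_{Largo} = 227/6 − (1/3)(116/3 − (1/3)x_{Largo}) ⇒ (8/9)x_{Largo} = 449/18, so x_{Largo} = 28.0625.
Then x_{Kora} = 116/3 − (1/3)·28.0625 = 29.3125.
P_{Largo} = 263 − 3·28.0625 − 2·29.3125 = 120.1875.

120.1875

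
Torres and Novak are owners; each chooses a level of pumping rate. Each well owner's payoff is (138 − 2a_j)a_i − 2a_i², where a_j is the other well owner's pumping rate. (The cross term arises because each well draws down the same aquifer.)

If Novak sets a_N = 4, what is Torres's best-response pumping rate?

Torres's payoff is (138 − 2a_N)a_T − 2a_T².
∂π/∂a_T = 138 − 2a_N − 4a_T = 0, so a_T = 34.5 − 0.5a_N.
At a_N = 4: a_T = 34.5 − 0.5·4 = 32.5.

32.5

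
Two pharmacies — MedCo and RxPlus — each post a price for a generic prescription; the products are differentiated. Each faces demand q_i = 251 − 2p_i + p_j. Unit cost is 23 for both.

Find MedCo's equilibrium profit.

MedCo's profit: π = (p_{MedCo} − 23)(251 − 2p_{MedCo} + p_{RxPlus}).
∂π/∂p_{MedCo} = 297 − 4p_{MedCo} + p_{RxPlus} = 0 ⇒ p_{MedCo} = 74.25 + 0.25p_{RxPlus}.
Setting p_{MedCo} = p_{RxPlus} in the reaction function: p_{MedCo} = 74.25 + 0.25p_{MedCo}, so p_{MedCo} = 74.25 / 0.75 = 99.
q_{MedCo} = 251 − 2·99 + 99 = 152.
Profit = (99 − 23)·152 = 11552.

11552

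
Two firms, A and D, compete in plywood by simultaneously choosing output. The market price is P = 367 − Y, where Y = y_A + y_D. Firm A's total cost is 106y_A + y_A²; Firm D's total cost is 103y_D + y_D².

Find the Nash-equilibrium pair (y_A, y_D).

52, 53

Firm A's profit: π = y_A(367 − (y_A + y_D)) − 106y_A − y_A².
∂π/∂y_A = 261 − 4y_A − y_D = 0, so y_A = 65.25 − 0.25y_D.
By the same steps for D: y_D = 66 − 0.25y_A.
Solving the two reaction functions simultaneously: (1 − (−0.25)(−0.25))y_A = 65.25 − 0.25·66, so 0.9375y_A = 48.75 and y_A = 52.
Then y_D = 66 − 0.25·52 = 53.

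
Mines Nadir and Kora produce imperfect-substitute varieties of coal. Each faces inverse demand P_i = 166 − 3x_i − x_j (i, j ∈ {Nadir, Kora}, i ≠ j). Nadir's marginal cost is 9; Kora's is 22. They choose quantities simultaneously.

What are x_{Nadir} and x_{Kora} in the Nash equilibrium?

Mine Nadir's profit: π = x_{Nadir}(166 − 3x_{Nadir} − x_{Kora}) − 9x_{Nadir}.
∂π/∂x_{Nadir} = 157 − 6x_{Nadir} − x_{Kora} = 0 ⇒ x_{Nadir} = 157/6 − (1/6)x_{Kora}.
Similarly x_{Kora} = 24 − (1/6)x_{Nadir}.
Plugging x_{Kora} into Nadir's best response: x_{Nadir} = 157/6 − (1/6)(24 − (1/6)x_{Nadir}) ⇒ (35/36)x_{Nadir} = 133/6, so x_{Nadir} = 22.8.
Then x_{Kora} = 24 − (1/6)·22.8 = 20.2.

22.8, 20.2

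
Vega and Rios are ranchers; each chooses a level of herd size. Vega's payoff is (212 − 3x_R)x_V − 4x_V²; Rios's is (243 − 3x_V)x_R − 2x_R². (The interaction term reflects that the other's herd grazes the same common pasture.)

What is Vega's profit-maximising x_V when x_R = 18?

19.75

Expanding Vega's payoff: 212x_V − 3x_Rx_V − 4x_V².
∂π/∂x_V = 212 − 3x_R − 8x_V = 0, so x_V = 26.5 − 0.375x_R.
At x_R = 18: x_V = 26.5 − 0.375·18 = 19.75.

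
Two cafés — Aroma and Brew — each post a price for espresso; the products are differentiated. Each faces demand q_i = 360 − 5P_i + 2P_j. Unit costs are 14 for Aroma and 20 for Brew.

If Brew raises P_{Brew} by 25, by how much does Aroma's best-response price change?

Aroma's profit: π = (P_{Aroma} − 14)(360 − 5P_{Aroma} + 2P_{Brew}).
∂π/∂P_{Aroma} = 430 − 10P_{Aroma} + 2P_{Brew} = 0 ⇒ P_{Aroma} = 43 + 0.2P_{Brew}.
The reaction-function slope is 0.2, so a 25-unit rise in P_{Brew} moves P_{Aroma} by 0.2 × 25 = 5. Aroma's best response rises — the actions are strategic complements.

5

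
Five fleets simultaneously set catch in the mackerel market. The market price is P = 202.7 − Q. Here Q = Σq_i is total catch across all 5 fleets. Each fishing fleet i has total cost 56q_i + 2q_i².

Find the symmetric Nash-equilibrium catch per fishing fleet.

A representative fishing fleet's profit is π_i = q_i(202.7 − Q) − 56q_i − 2q_i², with Q = q_i + Σ_{j≠i} q_j.
First-order condition: 146.7 − 6q_i − Σ_{j≠i} q_j = 0.
With identical fishing fleets, set every q_j = q: then 146.7 − 6q − 4q = 0, i.e. q = 146.7/10 = 14.67.

14.67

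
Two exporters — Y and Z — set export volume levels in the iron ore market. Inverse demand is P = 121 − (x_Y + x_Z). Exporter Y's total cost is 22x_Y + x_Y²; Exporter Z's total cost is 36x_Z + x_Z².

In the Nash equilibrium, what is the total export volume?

36.8

Exporter Y's profit: π = x_Y(121 − (x_Y + x_Z)) − 22x_Y − x_Y².
∂π/∂x_Y = 99 − 4x_Y − x_Z = 0, so x_Y = 24.75 − 0.25x_Z.
By the same steps for Z: x_Z = 21.25 − 0.25x_Y.
Substituting the second reaction function into the first: x_Y = 24.75 − 0.25(21.25 − 0.25x_Y), which gives 0.9375x_Y = 19.4375 ⇒ x_Y = 311/15.
Then x_Z = 21.25 − 0.25·(311/15) = 241/15.
Total export volume: 311/15 + 241/15 = 36.8.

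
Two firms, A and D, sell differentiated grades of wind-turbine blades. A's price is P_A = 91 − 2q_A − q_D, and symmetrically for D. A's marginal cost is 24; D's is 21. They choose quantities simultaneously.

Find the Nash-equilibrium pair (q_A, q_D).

13.2, 14.2

Firm A's profit: π = q_A(91 − 2q_A − q_D) − 24q_A.
∂π/∂q_A = 67 − 4q_A − q_D = 0 ⇒ q_A = 16.75 − 0.25q_D.
Similarly q_D = 17.5 − 0.25q_A.
Plugging q_D into A's best response: q_A = 16.75 − 0.25(17.5 − 0.25q_A) ⇒ 0.9375q_A = 12.375, so q_A = 13.2.
Then q_D = 17.5 − 0.25·13.2 = 14.2.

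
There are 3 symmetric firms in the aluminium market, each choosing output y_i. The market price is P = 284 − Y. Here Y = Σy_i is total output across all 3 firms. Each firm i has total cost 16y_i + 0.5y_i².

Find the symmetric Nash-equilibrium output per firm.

A representative firm's profit is π_i = y_i(284 − Y) − 16y_i − 0.5y_i², with Y = y_i + Σ_{j≠i} y_j.
First-order condition: 268 − 3y_i − Σ_{j≠i} y_j = 0.
With identical firms, set every y_j = y: then 268 − 3y − 2y = 0, i.e. y = 268/5 = 53.6.

53.6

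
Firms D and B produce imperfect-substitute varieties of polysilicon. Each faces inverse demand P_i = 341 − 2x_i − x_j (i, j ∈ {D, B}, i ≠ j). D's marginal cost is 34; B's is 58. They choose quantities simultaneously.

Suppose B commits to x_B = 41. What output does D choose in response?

66.5

Firm D's profit: π = x_D(341 − 2x_D − x_B) − 34x_D.
∂π/∂x_D = 307 − 4x_D − x_B = 0 ⇒ x_D = 76.75 − 0.25x_B.
At x_B = 41: x_D = 76.75 − 0.25·41 = 66.5.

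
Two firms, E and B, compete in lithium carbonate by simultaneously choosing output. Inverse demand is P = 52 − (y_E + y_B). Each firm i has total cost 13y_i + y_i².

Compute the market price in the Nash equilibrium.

36.4

Firm E's profit: π = y_E(52 − (y_E + y_B)) − 13y_E − y_E².
∂π/∂y_E = 39 − 4y_E − y_B = 0, so y_E = 9.75 − 0.25y_B.
By symmetry y_B = y_E; substituting into the reaction function, 1.25y_E = 9.75 and y_E = 7.8.
Equilibrium price: P = 52 − 15.6 = 36.4.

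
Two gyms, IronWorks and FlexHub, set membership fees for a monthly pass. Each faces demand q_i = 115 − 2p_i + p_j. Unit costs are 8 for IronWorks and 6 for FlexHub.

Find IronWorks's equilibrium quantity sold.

IronWorks's profit: π = (p_{IronWorks} − 8)(115 − 2p_{IronWorks} + p_{FlexHub}).
∂π/∂p_{IronWorks} = 131 − 4p_{IronWorks} + p_{FlexHub} = 0 ⇒ p_{IronWorks} = 32.75 + 0.25p_{FlexHub}.
Similarly p_{FlexHub} = 31.75 + 0.25p_{IronWorks}.
Solving the two reaction functions simultaneously: (1 − (0.25)(0.25))p_{IronWorks} = 32.75 + 0.25·31.75, so 0.9375p_{IronWorks} = 40.6875 and p_{IronWorks} = 43.4.
Then p_{FlexHub} = 31.75 + 0.25·43.4 = 42.6.
q_{IronWorks} = 115 − 2·43.4 + 42.6 = 70.8.

70.8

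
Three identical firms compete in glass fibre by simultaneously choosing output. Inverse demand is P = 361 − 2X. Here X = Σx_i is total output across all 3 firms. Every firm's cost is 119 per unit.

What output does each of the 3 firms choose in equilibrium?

A representative firm's profit is π_i = x_i(361 − 2X) − 119x_i, with X = x_i + Σ_{j≠i} x_j.
First-order condition: 242 − 4x_i − 2Σ_{j≠i} x_j = 0.
Imposing symmetry (x_j = x for all j) turns Σ_{j≠i} x_j into 2x, so 242 = 8x and x = 30.25.

30.25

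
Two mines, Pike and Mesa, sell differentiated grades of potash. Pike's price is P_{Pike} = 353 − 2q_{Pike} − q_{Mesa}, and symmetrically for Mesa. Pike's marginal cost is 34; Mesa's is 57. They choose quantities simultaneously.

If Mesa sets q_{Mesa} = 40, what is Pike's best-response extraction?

69.75

Mine Pike's profit: π = q_{Pike}(353 − 2q_{Pike} − q_{Mesa}) − 34q_{Pike}.
∂π/∂q_{Pike} = 319 − 4q_{Pike} − q_{Mesa} = 0 ⇒ q_{Pike} = 79.75 − 0.25q_{Mesa}.
At q_{Mesa} = 40: q_{Pike} = 79.75 − 0.25·40 = 69.75.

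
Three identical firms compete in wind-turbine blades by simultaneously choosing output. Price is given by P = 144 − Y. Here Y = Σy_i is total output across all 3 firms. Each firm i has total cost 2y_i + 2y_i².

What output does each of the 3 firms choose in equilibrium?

A representative firm's profit is π_i = y_i(144 − Y) − 2y_i − 2y_i², with Y = y_i + Σ_{j≠i} y_j.
First-order condition: 142 − 6y_i − Σ_{j≠i} y_j = 0.
With identical firms, set every y_j = y: then 142 − 6y − 2y = 0, i.e. y = 142/8 = 17.75.

17.75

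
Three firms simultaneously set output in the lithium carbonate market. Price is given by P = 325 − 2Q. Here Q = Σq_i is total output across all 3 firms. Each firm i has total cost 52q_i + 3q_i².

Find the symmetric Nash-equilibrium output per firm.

A representative firm's profit is π_i = q_i(325 − 2Q) − 52q_i − 3q_i², with Q = q_i + Σ_{j≠i} q_j.
First-order condition: 273 − 10q_i − 2Σ_{j≠i} q_j = 0.
Imposing symmetry (q_j = q for all j) turns Σ_{j≠i} q_j into 2q, so 273 = 14q and q = 19.5.

19.5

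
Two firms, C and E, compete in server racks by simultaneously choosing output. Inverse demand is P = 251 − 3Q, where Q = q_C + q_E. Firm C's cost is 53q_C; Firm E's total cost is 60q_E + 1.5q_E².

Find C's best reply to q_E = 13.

Firm C's profit: π = q_C(251 − 3(q_C + q_E)) − 53q_C.
∂π/∂q_C = 198 − 6q_C − 3q_E = 0, so q_C = 33 − 0.5q_E.
At q_E = 13: q_C = 33 − 0.5·13 = 26.5.

26.5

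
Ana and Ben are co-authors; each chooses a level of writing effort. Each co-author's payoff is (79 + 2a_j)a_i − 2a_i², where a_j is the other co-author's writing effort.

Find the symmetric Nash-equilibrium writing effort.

Ana's payoff is (79 + 2a_B)a_A − 2a_A².
∂π/∂a_A = 79 + 2a_B − 4a_A = 0, so a_A = 19.75 + 0.5a_B.
The game is symmetric, so in equilibrium a_B = a_A: the reaction function gives 0.5a_A = 19.75, hence a_A = 39.5.

39.5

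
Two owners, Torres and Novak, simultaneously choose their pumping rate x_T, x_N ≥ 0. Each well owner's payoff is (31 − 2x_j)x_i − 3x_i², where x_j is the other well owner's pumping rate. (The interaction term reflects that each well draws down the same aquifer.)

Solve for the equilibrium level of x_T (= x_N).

Torres's payoff is (31 − 2x_N)x_T − 3x_T².
∂π/∂x_T = 31 − 2x_N − 6x_T = 0, so x_T = 31/6 − (1/3)x_N.
Setting x_T = x_N in the reaction function: x_T = 31/6 − (1/3)x_T, so x_T = (31/6) / (4/3) = 3.875.

3.875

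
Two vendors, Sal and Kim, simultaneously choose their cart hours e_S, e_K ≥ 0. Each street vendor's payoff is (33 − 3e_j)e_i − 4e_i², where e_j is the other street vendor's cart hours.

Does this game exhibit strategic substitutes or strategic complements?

strategic substitutes

Sal's payoff is (33 − 3e_K)e_S − 4e_S².
∂π/∂e_S = 33 − 3e_K − 8e_S = 0, so e_S = 4.125 − 0.375e_K.
The best-response slope de_S/de_K = −0.375 < 0: the reaction function is downward-sloping, so the choices are strategic substitutes.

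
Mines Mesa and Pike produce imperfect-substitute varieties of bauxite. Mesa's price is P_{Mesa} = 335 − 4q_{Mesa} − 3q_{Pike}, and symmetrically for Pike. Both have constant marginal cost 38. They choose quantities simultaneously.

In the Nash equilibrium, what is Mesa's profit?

2916

Mine Mesa's profit: π = q_{Mesa}(335 − 4q_{Mesa} − 3q_{Pike}) − 38q_{Mesa}.
∂π/∂q_{Mesa} = 297 − 8q_{Mesa} − 3q_{Pike} = 0 ⇒ q_{Mesa} = 37.125 − 0.375q_{Pike}.
Setting q_{Mesa} = q_{Pike} in the reaction function: q_{Mesa} = 37.125 − 0.375q_{Mesa}, so q_{Mesa} = 37.125 / 1.375 = 27.
P_{Mesa} = 335 − 4·27 − 3·27 = 146.
Profit = (146 − 38)·27 = 2916.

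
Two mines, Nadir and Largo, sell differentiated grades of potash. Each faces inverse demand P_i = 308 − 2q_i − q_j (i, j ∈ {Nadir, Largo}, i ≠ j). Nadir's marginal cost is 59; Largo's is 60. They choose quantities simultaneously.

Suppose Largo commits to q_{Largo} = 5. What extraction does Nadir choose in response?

61

Mine Nadir's profit: π = q_{Nadir}(308 − 2q_{Nadir} − q_{Largo}) − 59q_{Nadir}.
∂π/∂q_{Nadir} = 249 − 4q_{Nadir} − q_{Largo} = 0 ⇒ q_{Nadir} = 62.25 − 0.25q_{Largo}.
At q_{Largo} = 5: q_{Nadir} = 62.25 − 0.25·5 = 61.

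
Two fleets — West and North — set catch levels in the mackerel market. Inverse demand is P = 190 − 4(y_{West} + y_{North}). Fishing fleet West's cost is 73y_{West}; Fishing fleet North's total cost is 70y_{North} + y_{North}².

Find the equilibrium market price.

Fishing fleet West's profit: π = y_{West}(190 − 4(y_{West} + y_{North})) − 73y_{West}.
∂π/∂y_{West} = 117 − 8y_{West} − 4y_{North} = 0, so y_{West} = 14.625 − 0.5y_{North}.
For North: ∂π/∂y_{North} = 120 − 10y_{North} − 4y_{West} = 0 ⇒ y_{North} = 12 − 0.4y_{West}.
Substituting the second reaction function into the first: y_{West} = 14.625 − 0.5(12 − 0.4y_{West}), which gives 0.8y_{West} = 8.625 ⇒ y_{West} = 345/32.
Then y_{North} = 12 − 0.4·(345/32) = 7.6875.
Equilibrium price: P = 190 − 4·(591/32) = 116.125.

116.125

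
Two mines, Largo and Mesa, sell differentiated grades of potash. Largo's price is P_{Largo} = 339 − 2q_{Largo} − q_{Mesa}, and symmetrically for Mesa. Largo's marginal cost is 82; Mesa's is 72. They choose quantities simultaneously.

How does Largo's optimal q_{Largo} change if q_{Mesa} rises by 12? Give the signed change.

Mine Largo's profit: π = q_{Largo}(339 − 2q_{Largo} − q_{Mesa}) − 82q_{Largo}.
∂π/∂q_{Largo} = 257 − 4q_{Largo} − q_{Mesa} = 0 ⇒ q_{Largo} = 64.25 − 0.25q_{Mesa}.
The reaction-function slope is −0.25, so a 12-unit rise in q_{Mesa} moves q_{Largo} by −0.25 × 12 = −3. Largo's best response falls — the actions are strategic substitutes.

-3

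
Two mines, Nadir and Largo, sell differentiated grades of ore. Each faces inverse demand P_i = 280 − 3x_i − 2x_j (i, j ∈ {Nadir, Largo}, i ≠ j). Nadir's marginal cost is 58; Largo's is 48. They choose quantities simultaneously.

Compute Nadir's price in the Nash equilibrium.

139.375

Mine Nadir's profit: π = x_{Nadir}(280 − 3x_{Nadir} − 2x_{Largo}) − 58x_{Nadir}.
∂π/∂x_{Nadir} = 222 − 6x_{Nadir} − 2x_{Largo} = 0 ⇒ x_{Nadir} = 37 − (1/3)x_{Largo}.
Similarly x_{Largo} = 116/3 − (1/3)x_{Nadir}.
Substituting the second reaction function into the first: x_{Nadir} = 37 − (1/3)(116/3 − (1/3)x_{Nadir}), which gives (8/9)x_{Nadir} = 217/9 ⇒ x_{Nadir} = 27.125.
Then x_{Largo} = 116/3 − (1/3)·27.125 = 29.625.
P_{Nadir} = 280 − 3·27.125 − 2·29.625 = 139.375.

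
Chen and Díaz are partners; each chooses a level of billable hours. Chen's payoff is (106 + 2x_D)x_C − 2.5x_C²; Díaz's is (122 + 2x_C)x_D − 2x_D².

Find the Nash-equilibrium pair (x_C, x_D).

41.75, 51.375

Expanding Chen's payoff: 106x_C + 2x_Dx_C − 2.5x_C².
∂π/∂x_C = 106 + 2x_D − 5x_C = 0, so x_C = 21.2 + 0.4x_D.
Likewise for Díaz: x_D = 30.5 + 0.5x_C.
Plugging x_D into Chen's best response: x_C = 21.2 + 0.4(30.5 + 0.5x_C) ⇒ 0.8x_C = 33.4, so x_C = 41.75.
Then x_D = 30.5 + 0.5·41.75 = 51.375.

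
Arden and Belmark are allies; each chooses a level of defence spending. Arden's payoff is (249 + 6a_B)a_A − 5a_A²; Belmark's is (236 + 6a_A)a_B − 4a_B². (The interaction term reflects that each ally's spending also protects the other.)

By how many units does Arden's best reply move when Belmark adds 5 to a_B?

Expanding Arden's payoff: 249a_A + 6a_Ba_A − 5a_A².
∂π/∂a_A = 249 + 6a_B − 10a_A = 0, so a_A = 24.9 + 0.6a_B.
The reaction-function slope is 0.6, so a 5-unit rise in a_B moves a_A by 0.6 × 5 = 3. Arden's best response rises — the actions are strategic complements.

3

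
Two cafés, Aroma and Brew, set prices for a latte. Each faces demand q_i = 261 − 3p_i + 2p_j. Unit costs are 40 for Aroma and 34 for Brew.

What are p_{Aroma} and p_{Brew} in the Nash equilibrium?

Aroma's profit: π = (p_{Aroma} − 40)(261 − 3p_{Aroma} + 2p_{Brew}).
∂π/∂p_{Aroma} = 381 − 6p_{Aroma} + 2p_{Brew} = 0 ⇒ p_{Aroma} = 63.5 + (1/3)p_{Brew}.
Similarly p_{Brew} = 60.5 + (1/3)p_{Aroma}.
Plugging p_{Brew} into Aroma's best response: p_{Aroma} = 63.5 + (1/3)(60.5 + (1/3)p_{Aroma}) ⇒ (8/9)p_{Aroma} = 251/3, so p_{Aroma} = 94.125.
Then p_{Brew} = 60.5 + (1/3)·94.125 = 91.875.

94.125, 91.875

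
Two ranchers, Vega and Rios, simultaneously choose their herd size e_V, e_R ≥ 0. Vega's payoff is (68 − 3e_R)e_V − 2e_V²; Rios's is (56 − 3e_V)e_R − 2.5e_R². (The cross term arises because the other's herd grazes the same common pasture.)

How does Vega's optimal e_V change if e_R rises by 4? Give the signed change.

Expanding Vega's payoff: 68e_V − 3e_Re_V − 2e_V².
∂π/∂e_V = 68 − 3e_R − 4e_V = 0, so e_V = 17 − 0.75e_R.
The reaction-function slope is −0.75, so a 4-unit rise in e_R moves e_V by −0.75 × 4 = −3. Vega's best response falls — the actions are strategic substitutes.

-3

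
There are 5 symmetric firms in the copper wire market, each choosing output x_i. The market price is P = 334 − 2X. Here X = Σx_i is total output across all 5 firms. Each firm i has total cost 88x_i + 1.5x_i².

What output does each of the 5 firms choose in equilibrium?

A representative firm's profit is π_i = x_i(334 − 2X) − 88x_i − 1.5x_i², with X = x_i + Σ_{j≠i} x_j.
First-order condition: 246 − 7x_i − 2Σ_{j≠i} x_j = 0.
With identical firms, set every x_j = x: then 246 − 7x − 8x = 0, i.e. x = 246/15 = 16.4.

16.4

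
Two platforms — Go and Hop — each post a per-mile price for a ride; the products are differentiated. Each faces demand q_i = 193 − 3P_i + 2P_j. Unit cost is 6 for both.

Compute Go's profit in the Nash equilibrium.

Go's profit: π = (P_{Go} − 6)(193 − 3P_{Go} + 2P_{Hop}).
∂π/∂P_{Go} = 211 − 6P_{Go} + 2P_{Hop} = 0 ⇒ P_{Go} = 211/6 + (1/3)P_{Hop}.
The game is symmetric, so in equilibrium P_{Hop} = P_{Go}: the reaction function gives (2/3)P_{Go} = 211/6, hence P_{Go} = 52.75.
q_{Go} = 193 − 3·52.75 + 2·52.75 = 140.25.
Profit = (52.75 − 6)·140.25 = 6556.6875.

6556.6875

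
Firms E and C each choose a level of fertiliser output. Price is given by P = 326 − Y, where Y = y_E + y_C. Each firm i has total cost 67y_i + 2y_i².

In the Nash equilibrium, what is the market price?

252

Firm E's profit: π = y_E(326 − (y_E + y_C)) − 67y_E − 2y_E².
∂π/∂y_E = 259 − 6y_E − y_C = 0, so y_E = 259/6 − (1/6)y_C.
By symmetry y_C = y_E; substituting into the reaction function, (7/6)y_E = 259/6 and y_E = 37.
Equilibrium price: P = 326 − 74 = 252.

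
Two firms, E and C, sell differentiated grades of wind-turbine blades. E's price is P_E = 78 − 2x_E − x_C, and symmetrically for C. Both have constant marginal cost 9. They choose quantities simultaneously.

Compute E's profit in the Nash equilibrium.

380.88

Firm E's profit: π = x_E(78 − 2x_E − x_C) − 9x_E.
∂π/∂x_E = 69 − 4x_E − x_C = 0 ⇒ x_E = 17.25 − 0.25x_C.
The game is symmetric, so in equilibrium x_C = x_E: the reaction function gives 1.25x_E = 17.25, hence x_E = 13.8.
P_E = 78 − 2·13.8 − 13.8 = 36.6.
Profit = (36.6 − 9)·13.8 = 380.88.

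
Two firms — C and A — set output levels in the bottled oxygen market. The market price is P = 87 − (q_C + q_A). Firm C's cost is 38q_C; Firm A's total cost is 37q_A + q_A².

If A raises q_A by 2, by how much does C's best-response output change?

Firm C's profit: π = q_C(87 − (q_C + q_A)) − 38q_C.
∂π/∂q_C = 49 − 2q_C − q_A = 0, so q_C = 24.5 − 0.5q_A.
The reaction-function slope is −0.5, so a 2-unit rise in q_A moves q_C by −0.5 × 2 = −1. C's best response falls — the actions are strategic substitutes.

-1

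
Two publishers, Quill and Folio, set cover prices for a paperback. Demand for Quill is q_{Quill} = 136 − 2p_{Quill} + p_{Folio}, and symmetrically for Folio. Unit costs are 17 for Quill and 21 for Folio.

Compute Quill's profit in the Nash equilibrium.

Quill's profit: π = (p_{Quill} − 17)(136 − 2p_{Quill} + p_{Folio}).
∂π/∂p_{Quill} = 170 − 4p_{Quill} + p_{Folio} = 0 ⇒ p_{Quill} = 42.5 + 0.25p_{Folio}.
Similarly p_{Folio} = 44.5 + 0.25p_{Quill}.
Solving the two reaction functions simultaneously: (1 − (0.25)(0.25))p_{Quill} = 42.5 + 0.25·44.5, so 0.9375p_{Quill} = 53.625 and p_{Quill} = 57.2.
Then p_{Folio} = 44.5 + 0.25·57.2 = 58.8.
q_{Quill} = 136 − 2·57.2 + 58.8 = 80.4.
Profit = (57.2 − 17)·80.4 = 3232.08.

3232.08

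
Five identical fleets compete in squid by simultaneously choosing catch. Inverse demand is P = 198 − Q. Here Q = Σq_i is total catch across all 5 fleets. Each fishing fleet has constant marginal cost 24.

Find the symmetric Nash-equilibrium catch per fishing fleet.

A representative fishing fleet's profit is π_i = q_i(198 − Q) − 24q_i, with Q = q_i + Σ_{j≠i} q_j.
First-order condition: 174 − 2q_i − Σ_{j≠i} q_j = 0.
In a symmetric equilibrium every fishing fleet chooses the same q, so Σ_{j≠i} q_j = 4q. The condition becomes 174 − 6q = 0, giving q = 174/6 = 29.

29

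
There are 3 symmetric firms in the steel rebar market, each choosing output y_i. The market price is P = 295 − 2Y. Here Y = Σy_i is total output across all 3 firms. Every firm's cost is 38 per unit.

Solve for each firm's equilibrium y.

32.125

A representative firm's profit is π_i = y_i(295 − 2Y) − 38y_i, with Y = y_i + Σ_{j≠i} y_j.
First-order condition: 257 − 4y_i − 2Σ_{j≠i} y_j = 0.
In a symmetric equilibrium every firm chooses the same y, so Σ_{j≠i} y_j = 2y. The condition becomes 257 − 8y = 0, giving y = 257/8 = 32.125.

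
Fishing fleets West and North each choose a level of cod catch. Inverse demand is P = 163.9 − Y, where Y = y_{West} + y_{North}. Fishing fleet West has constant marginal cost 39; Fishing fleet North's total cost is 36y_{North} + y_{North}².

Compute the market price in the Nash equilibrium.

92.1

Fishing fleet West's profit: π = y_{West}(163.9 − (y_{West} + y_{North})) − 39y_{West}.
∂π/∂y_{West} = 124.9 − 2y_{West} − y_{North} = 0, so y_{West} = 62.45 − 0.5y_{North}.
For North: ∂π/∂y_{North} = 127.9 − 4y_{North} − y_{West} = 0 ⇒ y_{North} = 31.975 − 0.25y_{West}.
Substituting the second reaction function into the first: y_{West} = 62.45 − 0.5(31.975 − 0.25y_{West}), which gives 0.875y_{West} = 46.4625 ⇒ y_{West} = 53.1.
Then y_{North} = 31.975 − 0.25·53.1 = 18.7.
Equilibrium price: P = 163.9 − 71.8 = 92.1.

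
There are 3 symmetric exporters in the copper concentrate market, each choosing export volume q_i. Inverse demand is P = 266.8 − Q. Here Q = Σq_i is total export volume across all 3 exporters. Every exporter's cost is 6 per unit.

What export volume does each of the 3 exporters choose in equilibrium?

A representative exporter's profit is π_i = q_i(266.8 − Q) − 6q_i, with Q = q_i + Σ_{j≠i} q_j.
First-order condition: 260.8 − 2q_i − Σ_{j≠i} q_j = 0.
In a symmetric equilibrium every exporter chooses the same q, so Σ_{j≠i} q_j = 2q. The condition becomes 260.8 − 4q = 0, giving q = 260.8/4 = 65.2.

65.2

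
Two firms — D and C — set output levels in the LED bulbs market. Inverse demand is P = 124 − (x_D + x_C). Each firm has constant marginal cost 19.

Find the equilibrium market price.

54

Firm D's profit: π = x_D(124 − (x_D + x_C)) − 19x_D.
∂π/∂x_D = 105 − 2x_D − x_C = 0, so x_D = 52.5 − 0.5x_C.
Setting x_D = x_C in the reaction function: x_D = 52.5 − 0.5x_D, so x_D = 52.5 / 1.5 = 35.
Equilibrium price: P = 124 − 70 = 54.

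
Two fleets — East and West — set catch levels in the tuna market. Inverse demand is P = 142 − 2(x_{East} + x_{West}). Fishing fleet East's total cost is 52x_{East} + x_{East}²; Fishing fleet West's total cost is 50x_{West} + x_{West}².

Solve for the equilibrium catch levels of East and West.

Fishing fleet East's profit: π = x_{East}(142 − 2(x_{East} + x_{West})) − 52x_{East} − x_{East}².
∂π/∂x_{East} = 90 − 6x_{East} − 2x_{West} = 0, so x_{East} = 15 − (1/3)x_{West}.
By the same steps for West: x_{West} = 46/3 − (1/3)x_{East}.
Plugging x_{West} into East's best response: x_{East} = 15 − (1/3)(46/3 − (1/3)x_{East}) ⇒ (8/9)x_{East} = 89/9, so x_{East} = 11.125.
Then x_{West} = 46/3 − (1/3)·11.125 = 11.625.

11.125, 11.625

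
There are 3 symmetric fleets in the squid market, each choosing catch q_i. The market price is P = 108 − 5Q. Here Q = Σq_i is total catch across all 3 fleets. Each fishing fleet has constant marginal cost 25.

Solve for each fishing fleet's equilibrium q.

A representative fishing fleet's profit is π_i = q_i(108 − 5Q) − 25q_i, with Q = q_i + Σ_{j≠i} q_j.
First-order condition: 83 − 10q_i − 5Σ_{j≠i} q_j = 0.
Imposing symmetry (q_j = q for all j) turns Σ_{j≠i} q_j into 2q, so 83 = 20q and q = 4.15.

4.15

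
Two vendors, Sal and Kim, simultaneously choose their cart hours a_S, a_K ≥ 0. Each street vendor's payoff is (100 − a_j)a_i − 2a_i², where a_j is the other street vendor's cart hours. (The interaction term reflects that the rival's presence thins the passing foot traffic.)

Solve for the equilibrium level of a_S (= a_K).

20

Sal's payoff is (100 − a_K)a_S − 2a_S².
∂π/∂a_S = 100 − a_K − 4a_S = 0, so a_S = 25 − 0.25a_K.
By symmetry a_K = a_S; substituting into the reaction function, 1.25a_S = 25 and a_S = 20.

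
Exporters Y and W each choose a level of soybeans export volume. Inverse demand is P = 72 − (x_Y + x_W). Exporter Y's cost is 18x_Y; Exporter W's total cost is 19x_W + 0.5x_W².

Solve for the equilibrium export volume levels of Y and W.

21.8, 10.4

Exporter Y's profit: π = x_Y(72 − (x_Y + x_W)) − 18x_Y.
∂π/∂x_Y = 54 − 2x_Y − x_W = 0, so x_Y = 27 − 0.5x_W.
For W: ∂π/∂x_W = 53 − 3x_W − x_Y = 0 ⇒ x_W = 53/3 − (1/3)x_Y.
Solving the two reaction functions simultaneously: (1 − (−0.5)(−1/3))x_Y = 27 − 0.5·(53/3), so (5/6)x_Y = 109/6 and x_Y = 21.8.
Then x_W = 53/3 − (1/3)·21.8 = 10.4.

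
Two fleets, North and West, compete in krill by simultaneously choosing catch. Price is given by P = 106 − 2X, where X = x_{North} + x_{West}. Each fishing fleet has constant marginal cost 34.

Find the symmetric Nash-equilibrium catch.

Fishing fleet North's profit: π = x_{North}(106 − 2(x_{North} + x_{West})) − 34x_{North}.
∂π/∂x_{North} = 72 − 4x_{North} − 2x_{West} = 0, so x_{North} = 18 − 0.5x_{West}.
The game is symmetric, so in equilibrium x_{West} = x_{North}: the reaction function gives 1.5x_{North} = 18, hence x_{North} = 12.

12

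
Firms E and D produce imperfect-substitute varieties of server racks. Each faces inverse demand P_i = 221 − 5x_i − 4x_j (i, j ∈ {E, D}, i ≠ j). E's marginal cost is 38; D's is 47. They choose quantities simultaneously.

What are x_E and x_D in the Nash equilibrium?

Firm E's profit: π = x_E(221 − 5x_E − 4x_D) − 38x_E.
∂π/∂x_E = 183 − 10x_E − 4x_D = 0 ⇒ x_E = 18.3 − 0.4x_D.
Similarly x_D = 17.4 − 0.4x_E.
Solving the two reaction functions simultaneously: (1 − (−0.4)(−0.4))x_E = 18.3 − 0.4·17.4, so 0.84x_E = 11.34 and x_E = 13.5.
Then x_D = 17.4 − 0.4·13.5 = 12.

13.5, 12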